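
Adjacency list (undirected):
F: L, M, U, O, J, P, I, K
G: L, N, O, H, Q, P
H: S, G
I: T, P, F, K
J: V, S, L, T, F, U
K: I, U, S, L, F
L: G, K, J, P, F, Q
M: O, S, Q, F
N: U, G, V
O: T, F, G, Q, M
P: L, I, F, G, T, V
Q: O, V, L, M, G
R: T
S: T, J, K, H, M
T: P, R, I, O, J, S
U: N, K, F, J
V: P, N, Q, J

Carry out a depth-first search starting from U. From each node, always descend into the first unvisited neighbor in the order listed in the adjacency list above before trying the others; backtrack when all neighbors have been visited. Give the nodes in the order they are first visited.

U N G L K I T P F M O Q V J S H R

Visit U
U → N
N → G
G → L
L → K
K → I
I → T
T → P
P → F
F → M
M → O
O → Q
Q → V
V → J
J → S
S → H
T → R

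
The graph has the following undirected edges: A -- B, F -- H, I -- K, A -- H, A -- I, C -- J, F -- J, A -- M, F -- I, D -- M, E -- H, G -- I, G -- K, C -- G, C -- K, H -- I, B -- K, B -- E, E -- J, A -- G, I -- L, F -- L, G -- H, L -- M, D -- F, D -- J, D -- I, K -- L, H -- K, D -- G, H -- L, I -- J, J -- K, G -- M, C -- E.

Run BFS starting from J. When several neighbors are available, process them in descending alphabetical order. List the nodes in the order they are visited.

J → K → I → F → E → D → C → L → H → G → B → A → M

Visit J; enqueue K, I, F, E, D, C → queue [K, I, F, E, D, C]
Visit K; enqueue L, H, G, B → queue [I, F, E, D, C, L, H, G, B]
Visit I; enqueue A → queue [F, E, D, C, L, H, G, B, A]
Visit F → queue [E, D, C, L, H, G, B, A]
Visit E → queue [D, C, L, H, G, B, A]
Visit D; enqueue M → queue [C, L, H, G, B, A, M]
Visit C → queue [L, H, G, B, A, M]
Visit L → queue [H, G, B, A, M]
Visit H → queue [G, B, A, M]
Visit G → queue [B, A, M]
Visit B → queue [A, M]
Visit A → queue [M]
Visit M → queue []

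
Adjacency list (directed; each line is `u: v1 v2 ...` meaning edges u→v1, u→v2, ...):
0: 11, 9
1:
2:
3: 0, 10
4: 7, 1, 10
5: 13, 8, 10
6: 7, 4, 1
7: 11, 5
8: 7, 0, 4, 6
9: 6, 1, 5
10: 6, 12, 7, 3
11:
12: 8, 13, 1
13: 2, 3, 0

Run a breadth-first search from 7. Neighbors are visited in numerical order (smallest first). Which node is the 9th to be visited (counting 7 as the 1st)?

6

Visit 7; enqueue 5, 11 → queue [5, 11]
Visit 5; enqueue 8, 10, 13 → queue [11, 8, 10, 13]
Visit 11 → queue [8, 10, 13]
Visit 8; enqueue 0, 4, 6 → queue [10, 13, 0, 4, 6]
Visit 10; enqueue 3, 12 → queue [13, 0, 4, 6, 3, 12]
Visit 13; enqueue 2 → queue [0, 4, 6, 3, 12, 2]
Visit 0; enqueue 9 → queue [4, 6, 3, 12, 2, 9]
Visit 4; enqueue 1 → queue [6, 3, 12, 2, 9, 1]
Visit 6 → queue [3, 12, 2, 9, 1]
Visit 3 → queue [12, 2, 9, 1]
Visit 12 → queue [2, 9, 1]
Visit 2 → queue [9, 1]
Visit 9 → queue [1]
Visit 1 → queue []

Visit order: 7, 5, 11, 8, 10, 13, 0, 4, 6, 3, 12, 2, 9, 1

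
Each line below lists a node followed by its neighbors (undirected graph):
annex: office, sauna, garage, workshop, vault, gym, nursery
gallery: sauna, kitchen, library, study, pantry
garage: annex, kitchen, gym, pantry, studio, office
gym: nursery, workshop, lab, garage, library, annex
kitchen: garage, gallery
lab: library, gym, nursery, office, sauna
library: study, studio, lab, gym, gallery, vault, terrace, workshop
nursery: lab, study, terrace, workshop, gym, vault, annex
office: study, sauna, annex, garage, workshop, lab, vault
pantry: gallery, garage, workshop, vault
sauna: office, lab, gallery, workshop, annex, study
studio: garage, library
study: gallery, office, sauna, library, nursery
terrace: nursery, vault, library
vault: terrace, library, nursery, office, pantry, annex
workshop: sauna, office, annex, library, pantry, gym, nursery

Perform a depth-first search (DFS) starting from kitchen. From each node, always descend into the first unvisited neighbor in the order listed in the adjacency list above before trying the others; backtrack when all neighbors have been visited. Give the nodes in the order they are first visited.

kitchen, garage, annex, office, study, gallery, sauna, lab, library, studio, gym, nursery, terrace, vault, pantry, workshop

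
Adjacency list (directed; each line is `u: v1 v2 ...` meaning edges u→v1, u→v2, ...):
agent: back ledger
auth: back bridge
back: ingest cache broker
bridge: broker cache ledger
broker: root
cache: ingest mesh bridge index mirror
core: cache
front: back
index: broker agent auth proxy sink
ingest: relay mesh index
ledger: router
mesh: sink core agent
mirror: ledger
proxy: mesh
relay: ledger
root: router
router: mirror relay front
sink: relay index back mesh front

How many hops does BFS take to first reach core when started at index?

3

Level 0: index
Level 1: agent, auth, broker, proxy, sink
Level 2: back, bridge, front, ledger, mesh, relay, root
Level 3: cache, core, ingest, router
Level 4: mirror
core first appears at level 3.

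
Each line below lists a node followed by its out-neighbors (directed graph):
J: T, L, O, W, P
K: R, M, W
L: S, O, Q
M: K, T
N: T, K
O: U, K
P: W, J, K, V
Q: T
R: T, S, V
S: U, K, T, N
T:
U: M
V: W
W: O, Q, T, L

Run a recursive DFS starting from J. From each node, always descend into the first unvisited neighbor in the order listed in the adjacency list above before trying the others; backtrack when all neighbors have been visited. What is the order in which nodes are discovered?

Visit J
J → T
J → L
L → S
S → U
U → M
M → K
K → R
R → V
V → W
W → O
W → Q
S → N
J → P

J -> T -> L -> S -> U -> M -> K -> R -> V -> W -> O -> Q -> N -> P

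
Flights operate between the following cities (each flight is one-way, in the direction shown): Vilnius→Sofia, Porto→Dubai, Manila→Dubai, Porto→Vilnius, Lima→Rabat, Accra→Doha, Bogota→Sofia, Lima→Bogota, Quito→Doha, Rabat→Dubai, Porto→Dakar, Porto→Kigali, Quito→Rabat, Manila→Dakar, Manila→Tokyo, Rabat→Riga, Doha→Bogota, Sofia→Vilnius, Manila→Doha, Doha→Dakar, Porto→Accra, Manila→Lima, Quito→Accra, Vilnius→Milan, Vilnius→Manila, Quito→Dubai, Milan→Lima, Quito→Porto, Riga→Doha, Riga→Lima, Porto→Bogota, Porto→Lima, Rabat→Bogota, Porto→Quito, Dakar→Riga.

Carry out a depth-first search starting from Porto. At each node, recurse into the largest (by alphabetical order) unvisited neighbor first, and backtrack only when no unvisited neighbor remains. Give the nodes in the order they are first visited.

Porto, Vilnius, Sofia, Milan, Lima, Rabat, Riga, Doha, Dakar, Bogota, Dubai, Manila, Tokyo, Quito, Accra, Kigali

Visit Porto
Porto → Vilnius
Vilnius → Sofia
Vilnius → Milan
Milan → Lima
Lima → Rabat
Rabat → Riga
Riga → Doha
Doha → Dakar
Doha → Bogota
Rabat → Dubai
Vilnius → Manila
Manila → Tokyo
Porto → Quito
Quito → Accra
Porto → Kigali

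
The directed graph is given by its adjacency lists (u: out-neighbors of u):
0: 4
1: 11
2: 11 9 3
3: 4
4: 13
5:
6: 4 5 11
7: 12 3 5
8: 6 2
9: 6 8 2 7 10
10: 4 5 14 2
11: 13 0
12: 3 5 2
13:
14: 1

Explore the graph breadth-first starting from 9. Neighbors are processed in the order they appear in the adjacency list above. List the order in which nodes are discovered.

9 6 8 2 7 10 4 5 11 3 12 14 13 0 1

Visit 9; enqueue 6, 8, 2, 7, 10 → queue [6, 8, 2, 7, 10]
Visit 6; enqueue 4, 5, 11 → queue [8, 2, 7, 10, 4, 5, 11]
Visit 8 → queue [2, 7, 10, 4, 5, 11]
Visit 2; enqueue 3 → queue [7, 10, 4, 5, 11, 3]
Visit 7; enqueue 12 → queue [10, 4, 5, 11, 3, 12]
Visit 10; enqueue 14 → queue [4, 5, 11, 3, 12, 14]
Visit 4; enqueue 13 → queue [5, 11, 3, 12, 14, 13]
Visit 5 → queue [11, 3, 12, 14, 13]
Visit 11; enqueue 0 → queue [3, 12, 14, 13, 0]
Visit 3 → queue [12, 14, 13, 0]
Visit 12 → queue [14, 13, 0]
Visit 14; enqueue 1 → queue [13, 0, 1]
Visit 13 → queue [0, 1]
Visit 0 → queue [1]
Visit 1 → queue []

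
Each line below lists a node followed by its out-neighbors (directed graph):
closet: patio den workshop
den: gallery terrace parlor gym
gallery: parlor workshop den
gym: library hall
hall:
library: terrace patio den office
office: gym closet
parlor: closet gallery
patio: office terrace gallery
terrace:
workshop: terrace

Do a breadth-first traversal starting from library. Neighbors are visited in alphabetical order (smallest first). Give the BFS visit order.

Visit library; enqueue den, office, patio, terrace → queue [den, office, patio, terrace]
Visit den; enqueue gallery, gym, parlor → queue [office, patio, terrace, gallery, gym, parlor]
Visit office; enqueue closet → queue [patio, terrace, gallery, gym, parlor, closet]
Visit patio → queue [terrace, gallery, gym, parlor, closet]
Visit terrace → queue [gallery, gym, parlor, closet]
Visit gallery; enqueue workshop → queue [gym, parlor, closet, workshop]
Visit gym; enqueue hall → queue [parlor, closet, workshop, hall]
Visit parlor → queue [closet, workshop, hall]
Visit closet → queue [workshop, hall]
Visit workshop → queue [hall]
Visit hall → queue []

library → den → office → patio → terrace → gallery → gym → parlor → closet → workshop → hall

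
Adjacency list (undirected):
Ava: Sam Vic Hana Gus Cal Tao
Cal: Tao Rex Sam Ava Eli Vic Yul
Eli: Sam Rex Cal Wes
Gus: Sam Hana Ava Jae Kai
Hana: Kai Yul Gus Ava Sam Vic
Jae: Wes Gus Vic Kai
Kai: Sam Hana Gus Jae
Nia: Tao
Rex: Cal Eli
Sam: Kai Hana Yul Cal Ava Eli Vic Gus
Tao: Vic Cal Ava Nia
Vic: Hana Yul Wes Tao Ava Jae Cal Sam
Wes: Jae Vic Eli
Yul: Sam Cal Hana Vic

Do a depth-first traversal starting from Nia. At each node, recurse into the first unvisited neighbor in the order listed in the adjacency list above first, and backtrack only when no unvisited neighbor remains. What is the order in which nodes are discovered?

Nia -> Tao -> Vic -> Hana -> Kai -> Sam -> Yul -> Cal -> Rex -> Eli -> Wes -> Jae -> Gus -> Ava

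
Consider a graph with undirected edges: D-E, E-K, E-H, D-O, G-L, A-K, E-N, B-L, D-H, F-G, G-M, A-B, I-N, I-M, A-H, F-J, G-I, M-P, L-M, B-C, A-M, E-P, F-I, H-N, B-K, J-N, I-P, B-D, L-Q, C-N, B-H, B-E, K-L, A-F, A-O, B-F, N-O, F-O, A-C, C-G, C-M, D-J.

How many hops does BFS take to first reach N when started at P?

2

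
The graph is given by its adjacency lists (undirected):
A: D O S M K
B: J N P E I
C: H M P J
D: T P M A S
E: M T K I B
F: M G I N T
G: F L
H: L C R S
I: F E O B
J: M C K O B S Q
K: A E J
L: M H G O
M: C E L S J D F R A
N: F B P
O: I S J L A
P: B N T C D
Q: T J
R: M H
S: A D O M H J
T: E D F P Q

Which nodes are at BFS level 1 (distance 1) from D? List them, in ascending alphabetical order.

A, M, P, S, T

Level 0: D
Level 1: A, M, P, S, T
Level 2: B, C, E, F, H, J, K, L, N, O, Q, R
Level 3: G, I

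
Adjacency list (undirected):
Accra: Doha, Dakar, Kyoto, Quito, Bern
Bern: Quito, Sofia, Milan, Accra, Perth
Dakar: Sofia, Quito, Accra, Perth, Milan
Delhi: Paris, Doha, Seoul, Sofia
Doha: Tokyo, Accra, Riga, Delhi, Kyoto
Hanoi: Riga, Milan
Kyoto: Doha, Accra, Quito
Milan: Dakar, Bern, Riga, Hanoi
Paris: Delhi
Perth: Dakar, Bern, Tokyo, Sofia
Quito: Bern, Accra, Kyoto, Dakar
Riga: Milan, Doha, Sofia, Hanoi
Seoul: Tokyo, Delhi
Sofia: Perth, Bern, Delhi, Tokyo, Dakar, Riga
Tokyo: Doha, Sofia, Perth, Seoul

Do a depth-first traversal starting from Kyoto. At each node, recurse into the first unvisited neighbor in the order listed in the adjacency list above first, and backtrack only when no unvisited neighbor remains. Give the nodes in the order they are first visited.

Kyoto Doha Tokyo Sofia Perth Dakar Quito Bern Milan Riga Hanoi Accra Delhi Paris Seoul

Visit Kyoto
Kyoto → Doha
Doha → Tokyo
Tokyo → Sofia
Sofia → Perth
Perth → Dakar
Dakar → Quito
Quito → Bern
Bern → Milan
Milan → Riga
Riga → Hanoi
Bern → Accra
Sofia → Delhi
Delhi → Paris
Delhi → Seoul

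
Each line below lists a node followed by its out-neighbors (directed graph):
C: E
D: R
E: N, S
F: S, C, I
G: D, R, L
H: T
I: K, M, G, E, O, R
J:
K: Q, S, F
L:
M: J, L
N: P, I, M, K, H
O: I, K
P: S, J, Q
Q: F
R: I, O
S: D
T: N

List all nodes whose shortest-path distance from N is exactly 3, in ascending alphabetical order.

C, D

Level 0: N
Level 1: H, I, K, M, P
Level 2: E, F, G, J, L, O, Q, R, S, T
Level 3: C, D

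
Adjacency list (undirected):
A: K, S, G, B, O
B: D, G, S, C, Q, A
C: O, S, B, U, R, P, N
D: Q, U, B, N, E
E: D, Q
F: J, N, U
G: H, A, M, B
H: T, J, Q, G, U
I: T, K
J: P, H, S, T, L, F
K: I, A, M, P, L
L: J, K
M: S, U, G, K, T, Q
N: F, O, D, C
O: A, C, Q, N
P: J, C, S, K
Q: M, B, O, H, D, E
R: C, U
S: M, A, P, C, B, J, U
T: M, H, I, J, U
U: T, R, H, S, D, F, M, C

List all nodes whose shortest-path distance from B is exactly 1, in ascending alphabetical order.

A, C, D, G, Q, S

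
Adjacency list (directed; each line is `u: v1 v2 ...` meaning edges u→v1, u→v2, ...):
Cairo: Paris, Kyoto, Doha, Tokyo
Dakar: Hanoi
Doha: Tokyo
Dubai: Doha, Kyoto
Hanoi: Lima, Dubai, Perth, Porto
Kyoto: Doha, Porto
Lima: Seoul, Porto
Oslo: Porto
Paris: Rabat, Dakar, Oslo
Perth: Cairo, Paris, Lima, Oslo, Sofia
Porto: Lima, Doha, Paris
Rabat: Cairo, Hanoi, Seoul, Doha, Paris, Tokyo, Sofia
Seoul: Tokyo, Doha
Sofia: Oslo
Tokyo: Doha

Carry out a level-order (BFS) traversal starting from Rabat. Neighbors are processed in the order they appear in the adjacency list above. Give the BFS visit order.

Rabat → Cairo → Hanoi → Seoul → Doha → Paris → Tokyo → Sofia → Kyoto → Lima → Dubai → Perth → Porto → Dakar → Oslo

Visit Rabat; enqueue Cairo, Hanoi, Seoul, Doha, Paris, Tokyo, Sofia → queue [Cairo, Hanoi, Seoul, Doha, Paris, Tokyo, Sofia]
Visit Cairo; enqueue Kyoto → queue [Hanoi, Seoul, Doha, Paris, Tokyo, Sofia, Kyoto]
Visit Hanoi; enqueue Lima, Dubai, Perth, Porto → queue [Seoul, Doha, Paris, Tokyo, Sofia, Kyoto, Lima, Dubai, Perth, Porto]
Visit Seoul → queue [Doha, Paris, Tokyo, Sofia, Kyoto, Lima, Dubai, Perth, Porto]
Visit Doha → queue [Paris, Tokyo, Sofia, Kyoto, Lima, Dubai, Perth, Porto]
Visit Paris; enqueue Dakar, Oslo → queue [Tokyo, Sofia, Kyoto, Lima, Dubai, Perth, Porto, Dakar, Oslo]
Visit Tokyo → queue [Sofia, Kyoto, Lima, Dubai, Perth, Porto, Dakar, Oslo]
Visit Sofia → queue [Kyoto, Lima, Dubai, Perth, Porto, Dakar, Oslo]
Visit Kyoto → queue [Lima, Dubai, Perth, Porto, Dakar, Oslo]
Visit Lima → queue [Dubai, Perth, Porto, Dakar, Oslo]
Visit Dubai → queue [Perth, Porto, Dakar, Oslo]
Visit Perth → queue [Porto, Dakar, Oslo]
Visit Porto → queue [Dakar, Oslo]
Visit Dakar → queue [Oslo]
Visit Oslo → queue []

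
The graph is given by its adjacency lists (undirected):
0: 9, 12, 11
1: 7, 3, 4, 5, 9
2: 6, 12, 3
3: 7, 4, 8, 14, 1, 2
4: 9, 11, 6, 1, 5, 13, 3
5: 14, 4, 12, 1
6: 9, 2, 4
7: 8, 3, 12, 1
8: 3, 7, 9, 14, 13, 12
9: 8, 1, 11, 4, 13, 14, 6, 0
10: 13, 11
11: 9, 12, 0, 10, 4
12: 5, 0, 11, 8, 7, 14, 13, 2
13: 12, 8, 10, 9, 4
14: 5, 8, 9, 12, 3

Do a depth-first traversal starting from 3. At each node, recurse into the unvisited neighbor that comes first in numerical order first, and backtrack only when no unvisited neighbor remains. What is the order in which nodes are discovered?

Visit 3
3 → 1
1 → 4
4 → 5
5 → 12
12 → 0
0 → 9
9 → 6
6 → 2
9 → 8
8 → 7
8 → 13
13 → 10
10 → 11
8 → 14

3 -> 1 -> 4 -> 5 -> 12 -> 0 -> 9 -> 6 -> 2 -> 8 -> 7 -> 13 -> 10 -> 11 -> 14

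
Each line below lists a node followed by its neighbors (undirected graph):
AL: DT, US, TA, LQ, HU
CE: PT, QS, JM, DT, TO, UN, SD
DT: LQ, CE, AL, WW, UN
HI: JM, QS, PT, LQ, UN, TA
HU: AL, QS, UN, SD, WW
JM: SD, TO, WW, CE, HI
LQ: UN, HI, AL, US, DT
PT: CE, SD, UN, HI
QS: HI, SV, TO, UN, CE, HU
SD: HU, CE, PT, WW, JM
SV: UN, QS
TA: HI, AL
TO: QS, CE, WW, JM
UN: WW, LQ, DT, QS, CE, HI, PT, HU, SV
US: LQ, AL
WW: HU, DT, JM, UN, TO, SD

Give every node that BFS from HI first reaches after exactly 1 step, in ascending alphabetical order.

Level 0: HI
Level 1: JM, LQ, PT, QS, TA, UN
Level 2: AL, CE, DT, HU, SD, SV, TO, US, WW

JM, LQ, PT, QS, TA, UN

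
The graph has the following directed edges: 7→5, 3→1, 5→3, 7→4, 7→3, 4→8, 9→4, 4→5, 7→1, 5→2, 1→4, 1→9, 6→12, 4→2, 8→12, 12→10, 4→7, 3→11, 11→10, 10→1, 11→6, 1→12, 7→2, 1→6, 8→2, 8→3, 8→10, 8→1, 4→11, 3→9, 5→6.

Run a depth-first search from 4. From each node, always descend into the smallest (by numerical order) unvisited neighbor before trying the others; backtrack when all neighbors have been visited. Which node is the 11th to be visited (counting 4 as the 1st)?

7

Visit 4
4 → 2
4 → 5
5 → 3
3 → 1
1 → 6
6 → 12
12 → 10
1 → 9
3 → 11
4 → 7
4 → 8

Visit order: 4, 2, 5, 3, 1, 6, 12, 10, 9, 11, 7, 8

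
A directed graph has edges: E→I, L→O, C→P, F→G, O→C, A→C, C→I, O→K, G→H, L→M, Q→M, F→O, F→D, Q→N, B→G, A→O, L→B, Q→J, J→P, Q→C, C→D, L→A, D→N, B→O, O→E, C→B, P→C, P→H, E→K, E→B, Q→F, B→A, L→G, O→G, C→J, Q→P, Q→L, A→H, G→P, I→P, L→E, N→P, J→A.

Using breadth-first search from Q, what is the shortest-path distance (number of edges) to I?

Level 0: Q
Level 1: C, F, J, L, M, N, P
Level 2: A, B, D, E, G, H, I, O
Level 3: K
I first appears at level 2.

2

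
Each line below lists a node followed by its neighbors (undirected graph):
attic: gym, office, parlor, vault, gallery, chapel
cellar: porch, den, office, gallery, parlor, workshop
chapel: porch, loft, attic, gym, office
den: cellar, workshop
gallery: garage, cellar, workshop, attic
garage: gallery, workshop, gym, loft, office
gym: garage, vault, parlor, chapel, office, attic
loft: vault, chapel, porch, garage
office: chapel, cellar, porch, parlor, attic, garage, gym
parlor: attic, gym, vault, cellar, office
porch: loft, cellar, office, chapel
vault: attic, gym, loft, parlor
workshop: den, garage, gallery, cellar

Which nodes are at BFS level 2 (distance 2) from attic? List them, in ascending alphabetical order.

cellar, garage, loft, porch, workshop

Level 0: attic
Level 1: chapel, gallery, gym, office, parlor, vault
Level 2: cellar, garage, loft, porch, workshop
Level 3: den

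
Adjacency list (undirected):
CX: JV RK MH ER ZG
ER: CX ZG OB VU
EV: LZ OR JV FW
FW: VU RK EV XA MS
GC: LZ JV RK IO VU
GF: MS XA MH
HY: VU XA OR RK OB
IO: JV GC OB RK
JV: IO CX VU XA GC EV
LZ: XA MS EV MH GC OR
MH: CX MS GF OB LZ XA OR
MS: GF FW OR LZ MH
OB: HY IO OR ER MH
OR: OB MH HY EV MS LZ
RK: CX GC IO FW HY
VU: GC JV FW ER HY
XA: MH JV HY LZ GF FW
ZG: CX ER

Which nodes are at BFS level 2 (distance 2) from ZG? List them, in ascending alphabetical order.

JV, MH, OB, RK, VU

Level 0: ZG
Level 1: CX, ER
Level 2: JV, MH, OB, RK, VU
Level 3: EV, FW, GC, GF, HY, IO, LZ, MS, OR, XA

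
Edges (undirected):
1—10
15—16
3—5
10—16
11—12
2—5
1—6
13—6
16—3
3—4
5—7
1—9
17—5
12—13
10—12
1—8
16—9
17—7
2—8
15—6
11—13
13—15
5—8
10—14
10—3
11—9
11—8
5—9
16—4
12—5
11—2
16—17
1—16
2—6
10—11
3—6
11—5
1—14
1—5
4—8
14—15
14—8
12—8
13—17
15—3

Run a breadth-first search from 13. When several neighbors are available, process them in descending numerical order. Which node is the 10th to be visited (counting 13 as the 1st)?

14

Visit 13; enqueue 17, 15, 12, 11, 6 → queue [17, 15, 12, 11, 6]
Visit 17; enqueue 16, 7, 5 → queue [15, 12, 11, 6, 16, 7, 5]
Visit 15; enqueue 14, 3 → queue [12, 11, 6, 16, 7, 5, 14, 3]
Visit 12; enqueue 10, 8 → queue [11, 6, 16, 7, 5, 14, 3, 10, 8]
Visit 11; enqueue 9, 2 → queue [6, 16, 7, 5, 14, 3, 10, 8, 9, 2]
Visit 6; enqueue 1 → queue [16, 7, 5, 14, 3, 10, 8, 9, 2, 1]
Visit 16; enqueue 4 → queue [7, 5, 14, 3, 10, 8, 9, 2, 1, 4]
Visit 7 → queue [5, 14, 3, 10, 8, 9, 2, 1, 4]
Visit 5 → queue [14, 3, 10, 8, 9, 2, 1, 4]
Visit 14 → queue [3, 10, 8, 9, 2, 1, 4]
Visit 3 → queue [10, 8, 9, 2, 1, 4]
Visit 10 → queue [8, 9, 2, 1, 4]
Visit 8 → queue [9, 2, 1, 4]
Visit 9 → queue [2, 1, 4]
Visit 2 → queue [1, 4]
Visit 1 → queue [4]
Visit 4 → queue []

Visit order: 13, 17, 15, 12, 11, 6, 16, 7, 5, 14, 3, 10, 8, 9, 2, 1, 4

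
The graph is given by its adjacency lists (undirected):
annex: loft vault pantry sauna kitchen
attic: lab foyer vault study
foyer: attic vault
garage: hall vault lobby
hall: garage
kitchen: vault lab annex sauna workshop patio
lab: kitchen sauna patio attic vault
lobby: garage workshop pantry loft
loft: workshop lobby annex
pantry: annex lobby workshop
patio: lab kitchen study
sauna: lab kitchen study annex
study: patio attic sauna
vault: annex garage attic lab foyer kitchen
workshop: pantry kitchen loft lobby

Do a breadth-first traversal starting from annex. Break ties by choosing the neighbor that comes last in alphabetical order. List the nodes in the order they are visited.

annex, vault, sauna, pantry, loft, kitchen, lab, garage, foyer, attic, study, workshop, lobby, patio, hall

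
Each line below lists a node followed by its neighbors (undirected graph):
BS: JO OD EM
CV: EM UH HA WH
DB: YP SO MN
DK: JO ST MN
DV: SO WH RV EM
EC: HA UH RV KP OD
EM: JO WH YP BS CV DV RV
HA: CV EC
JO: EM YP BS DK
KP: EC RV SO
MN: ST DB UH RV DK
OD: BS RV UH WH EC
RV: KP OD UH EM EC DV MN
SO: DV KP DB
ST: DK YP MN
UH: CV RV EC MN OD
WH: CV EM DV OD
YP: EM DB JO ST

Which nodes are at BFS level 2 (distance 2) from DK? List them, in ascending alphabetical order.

BS, DB, EM, RV, UH, YP

Level 0: DK
Level 1: JO, MN, ST
Level 2: BS, DB, EM, RV, UH, YP
Level 3: CV, DV, EC, KP, OD, SO, WH
Level 4: HA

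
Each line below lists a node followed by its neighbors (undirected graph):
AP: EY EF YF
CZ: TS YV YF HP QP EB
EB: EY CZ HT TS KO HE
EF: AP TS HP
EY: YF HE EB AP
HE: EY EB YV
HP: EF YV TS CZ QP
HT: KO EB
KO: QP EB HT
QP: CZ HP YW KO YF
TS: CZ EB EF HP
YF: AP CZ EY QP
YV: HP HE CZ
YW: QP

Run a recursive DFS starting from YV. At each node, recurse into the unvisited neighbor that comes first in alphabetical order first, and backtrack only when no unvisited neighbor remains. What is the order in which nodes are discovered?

Visit YV
YV → CZ
CZ → EB
EB → EY
EY → AP
AP → EF
EF → HP
HP → QP
QP → KO
KO → HT
QP → YF
QP → YW
HP → TS
EY → HE

YV -> CZ -> EB -> EY -> AP -> EF -> HP -> QP -> KO -> HT -> YF -> YW -> TS -> HE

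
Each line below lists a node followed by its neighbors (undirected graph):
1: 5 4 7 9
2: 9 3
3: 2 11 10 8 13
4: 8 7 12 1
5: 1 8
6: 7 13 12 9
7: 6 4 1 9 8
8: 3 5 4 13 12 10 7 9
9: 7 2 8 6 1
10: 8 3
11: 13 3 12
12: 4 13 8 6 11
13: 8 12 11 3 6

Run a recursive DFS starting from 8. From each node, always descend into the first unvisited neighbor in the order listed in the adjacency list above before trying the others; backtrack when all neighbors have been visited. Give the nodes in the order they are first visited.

8 -> 3 -> 2 -> 9 -> 7 -> 6 -> 13 -> 12 -> 4 -> 1 -> 5 -> 11 -> 10

Visit 8
8 → 3
3 → 2
2 → 9
9 → 7
7 → 6
6 → 13
13 → 12
12 → 4
4 → 1
1 → 5
12 → 11
3 → 10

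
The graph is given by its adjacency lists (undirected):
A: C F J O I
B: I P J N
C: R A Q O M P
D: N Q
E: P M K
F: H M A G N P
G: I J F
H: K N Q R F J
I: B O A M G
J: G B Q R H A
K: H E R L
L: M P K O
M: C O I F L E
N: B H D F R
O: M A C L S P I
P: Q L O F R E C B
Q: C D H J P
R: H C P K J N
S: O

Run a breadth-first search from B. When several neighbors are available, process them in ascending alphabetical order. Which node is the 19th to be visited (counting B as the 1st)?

Visit B; enqueue I, J, N, P → queue [I, J, N, P]
Visit I; enqueue A, G, M, O → queue [J, N, P, A, G, M, O]
Visit J; enqueue H, Q, R → queue [N, P, A, G, M, O, H, Q, R]
Visit N; enqueue D, F → queue [P, A, G, M, O, H, Q, R, D, F]
Visit P; enqueue C, E, L → queue [A, G, M, O, H, Q, R, D, F, C, E, L]
Visit A → queue [G, M, O, H, Q, R, D, F, C, E, L]
Visit G → queue [M, O, H, Q, R, D, F, C, E, L]
Visit M → queue [O, H, Q, R, D, F, C, E, L]
Visit O; enqueue S → queue [H, Q, R, D, F, C, E, L, S]
Visit H; enqueue K → queue [Q, R, D, F, C, E, L, S, K]
Visit Q → queue [R, D, F, C, E, L, S, K]
Visit R → queue [D, F, C, E, L, S, K]
Visit D → queue [F, C, E, L, S, K]
Visit F → queue [C, E, L, S, K]
Visit C → queue [E, L, S, K]
Visit E → queue [L, S, K]
Visit L → queue [S, K]
Visit S → queue [K]
Visit K → queue []

Visit order: B, I, J, N, P, A, G, M, O, H, Q, R, D, F, C, E, L, S, K

K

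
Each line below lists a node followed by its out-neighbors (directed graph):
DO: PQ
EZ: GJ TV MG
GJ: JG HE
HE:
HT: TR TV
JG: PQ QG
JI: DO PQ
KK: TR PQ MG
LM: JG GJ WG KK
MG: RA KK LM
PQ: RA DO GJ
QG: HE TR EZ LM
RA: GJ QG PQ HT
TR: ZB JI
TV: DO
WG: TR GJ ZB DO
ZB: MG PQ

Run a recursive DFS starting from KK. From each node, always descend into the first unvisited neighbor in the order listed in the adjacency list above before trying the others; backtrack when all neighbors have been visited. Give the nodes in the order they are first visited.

KK, TR, ZB, MG, RA, GJ, JG, PQ, DO, QG, HE, EZ, TV, LM, WG, HT, JI

Visit KK
KK → TR
TR → ZB
ZB → MG
MG → RA
RA → GJ
GJ → JG
JG → PQ
PQ → DO
JG → QG
QG → HE
QG → EZ
EZ → TV
QG → LM
LM → WG
RA → HT
TR → JI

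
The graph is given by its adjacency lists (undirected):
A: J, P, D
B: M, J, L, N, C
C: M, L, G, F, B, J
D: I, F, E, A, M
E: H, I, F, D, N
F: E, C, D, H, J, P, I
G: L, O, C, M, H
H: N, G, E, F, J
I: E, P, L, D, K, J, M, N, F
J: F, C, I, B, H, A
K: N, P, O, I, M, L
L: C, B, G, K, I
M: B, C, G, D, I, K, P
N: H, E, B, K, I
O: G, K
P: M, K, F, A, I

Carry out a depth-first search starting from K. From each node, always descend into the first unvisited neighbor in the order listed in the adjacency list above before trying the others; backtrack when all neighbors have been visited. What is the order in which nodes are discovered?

Visit K
K → N
N → H
H → G
G → L
L → C
C → M
M → B
B → J
J → F
F → E
E → I
I → P
P → A
A → D
G → O

K, N, H, G, L, C, M, B, J, F, E, I, P, A, D, O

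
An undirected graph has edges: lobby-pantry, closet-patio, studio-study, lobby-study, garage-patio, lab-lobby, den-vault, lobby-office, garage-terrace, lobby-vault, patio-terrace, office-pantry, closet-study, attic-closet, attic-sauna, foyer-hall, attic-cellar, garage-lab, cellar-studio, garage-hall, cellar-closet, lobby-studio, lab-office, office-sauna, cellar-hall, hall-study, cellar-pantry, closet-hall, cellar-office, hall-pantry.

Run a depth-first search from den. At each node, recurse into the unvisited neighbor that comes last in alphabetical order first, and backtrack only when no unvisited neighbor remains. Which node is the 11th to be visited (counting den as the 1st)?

Visit den
den → vault
vault → lobby
lobby → study
study → studio
studio → cellar
cellar → pantry
pantry → office
office → sauna
sauna → attic
attic → closet
closet → patio
patio → terrace
terrace → garage
garage → lab
garage → hall
hall → foyer

Visit order: den, vault, lobby, study, studio, cellar, pantry, office, sauna, attic, closet, patio, terrace, garage, lab, hall, foyer

closet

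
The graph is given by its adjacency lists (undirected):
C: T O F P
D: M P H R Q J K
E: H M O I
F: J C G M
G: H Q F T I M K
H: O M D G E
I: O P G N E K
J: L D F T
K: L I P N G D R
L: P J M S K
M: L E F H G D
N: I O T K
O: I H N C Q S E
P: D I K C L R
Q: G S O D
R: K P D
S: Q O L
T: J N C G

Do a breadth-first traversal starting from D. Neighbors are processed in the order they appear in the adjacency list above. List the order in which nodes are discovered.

Visit D; enqueue M, P, H, R, Q, J, K → queue [M, P, H, R, Q, J, K]
Visit M; enqueue L, E, F, G → queue [P, H, R, Q, J, K, L, E, F, G]
Visit P; enqueue I, C → queue [H, R, Q, J, K, L, E, F, G, I, C]
Visit H; enqueue O → queue [R, Q, J, K, L, E, F, G, I, C, O]
Visit R → queue [Q, J, K, L, E, F, G, I, C, O]
Visit Q; enqueue S → queue [J, K, L, E, F, G, I, C, O, S]
Visit J; enqueue T → queue [K, L, E, F, G, I, C, O, S, T]
Visit K; enqueue N → queue [L, E, F, G, I, C, O, S, T, N]
Visit L → queue [E, F, G, I, C, O, S, T, N]
Visit E → queue [F, G, I, C, O, S, T, N]
Visit F → queue [G, I, C, O, S, T, N]
Visit G → queue [I, C, O, S, T, N]
Visit I → queue [C, O, S, T, N]
Visit C → queue [O, S, T, N]
Visit O → queue [S, T, N]
Visit S → queue [T, N]
Visit T → queue [N]
Visit N → queue []

D, M, P, H, R, Q, J, K, L, E, F, G, I, C, O, S, T, N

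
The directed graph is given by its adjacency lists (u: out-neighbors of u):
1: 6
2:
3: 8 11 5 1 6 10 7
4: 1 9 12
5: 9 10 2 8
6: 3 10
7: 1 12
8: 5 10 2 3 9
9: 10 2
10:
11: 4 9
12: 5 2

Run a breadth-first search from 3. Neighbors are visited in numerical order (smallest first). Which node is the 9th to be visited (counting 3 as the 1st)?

2

Visit 3; enqueue 1, 5, 6, 7, 8, 10, 11 → queue [1, 5, 6, 7, 8, 10, 11]
Visit 1 → queue [5, 6, 7, 8, 10, 11]
Visit 5; enqueue 2, 9 → queue [6, 7, 8, 10, 11, 2, 9]
Visit 6 → queue [7, 8, 10, 11, 2, 9]
Visit 7; enqueue 12 → queue [8, 10, 11, 2, 9, 12]
Visit 8 → queue [10, 11, 2, 9, 12]
Visit 10 → queue [11, 2, 9, 12]
Visit 11; enqueue 4 → queue [2, 9, 12, 4]
Visit 2 → queue [9, 12, 4]
Visit 9 → queue [12, 4]
Visit 12 → queue [4]
Visit 4 → queue []

Visit order: 3, 1, 5, 6, 7, 8, 10, 11, 2, 9, 12, 4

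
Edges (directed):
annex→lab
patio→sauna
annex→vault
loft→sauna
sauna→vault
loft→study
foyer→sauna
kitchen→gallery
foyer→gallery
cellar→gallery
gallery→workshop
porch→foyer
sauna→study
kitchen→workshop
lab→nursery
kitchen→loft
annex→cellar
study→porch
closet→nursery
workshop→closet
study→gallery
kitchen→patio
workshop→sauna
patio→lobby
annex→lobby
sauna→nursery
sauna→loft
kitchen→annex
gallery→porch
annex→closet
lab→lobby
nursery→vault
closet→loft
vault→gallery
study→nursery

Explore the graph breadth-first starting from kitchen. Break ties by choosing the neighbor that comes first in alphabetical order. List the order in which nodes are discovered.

Visit kitchen; enqueue annex, gallery, loft, patio, workshop → queue [annex, gallery, loft, patio, workshop]
Visit annex; enqueue cellar, closet, lab, lobby, vault → queue [gallery, loft, patio, workshop, cellar, closet, lab, lobby, vault]
Visit gallery; enqueue porch → queue [loft, patio, workshop, cellar, closet, lab, lobby, vault, porch]
Visit loft; enqueue sauna, study → queue [patio, workshop, cellar, closet, lab, lobby, vault, porch, sauna, study]
Visit patio → queue [workshop, cellar, closet, lab, lobby, vault, porch, sauna, study]
Visit workshop → queue [cellar, closet, lab, lobby, vault, porch, sauna, study]
Visit cellar → queue [closet, lab, lobby, vault, porch, sauna, study]
Visit closet; enqueue nursery → queue [lab, lobby, vault, porch, sauna, study, nursery]
Visit lab → queue [lobby, vault, porch, sauna, study, nursery]
Visit lobby → queue [vault, porch, sauna, study, nursery]
Visit vault → queue [porch, sauna, study, nursery]
Visit porch; enqueue foyer → queue [sauna, study, nursery, foyer]
Visit sauna → queue [study, nursery, foyer]
Visit study → queue [nursery, foyer]
Visit nursery → queue [foyer]
Visit foyer → queue []

kitchen, annex, gallery, loft, patio, workshop, cellar, closet, lab, lobby, vault, porch, sauna, study, nursery, foyer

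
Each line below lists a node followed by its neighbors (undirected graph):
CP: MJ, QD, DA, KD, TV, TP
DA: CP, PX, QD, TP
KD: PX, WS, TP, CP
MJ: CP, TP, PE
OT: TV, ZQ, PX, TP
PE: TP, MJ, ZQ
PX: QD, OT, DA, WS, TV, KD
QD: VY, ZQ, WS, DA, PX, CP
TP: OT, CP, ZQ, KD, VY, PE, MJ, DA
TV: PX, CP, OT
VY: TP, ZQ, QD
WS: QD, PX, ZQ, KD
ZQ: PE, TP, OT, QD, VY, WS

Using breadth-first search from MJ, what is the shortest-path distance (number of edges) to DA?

Level 0: MJ
Level 1: CP, PE, TP
Level 2: DA, KD, OT, QD, TV, VY, ZQ
Level 3: PX, WS
DA first appears at level 2.

2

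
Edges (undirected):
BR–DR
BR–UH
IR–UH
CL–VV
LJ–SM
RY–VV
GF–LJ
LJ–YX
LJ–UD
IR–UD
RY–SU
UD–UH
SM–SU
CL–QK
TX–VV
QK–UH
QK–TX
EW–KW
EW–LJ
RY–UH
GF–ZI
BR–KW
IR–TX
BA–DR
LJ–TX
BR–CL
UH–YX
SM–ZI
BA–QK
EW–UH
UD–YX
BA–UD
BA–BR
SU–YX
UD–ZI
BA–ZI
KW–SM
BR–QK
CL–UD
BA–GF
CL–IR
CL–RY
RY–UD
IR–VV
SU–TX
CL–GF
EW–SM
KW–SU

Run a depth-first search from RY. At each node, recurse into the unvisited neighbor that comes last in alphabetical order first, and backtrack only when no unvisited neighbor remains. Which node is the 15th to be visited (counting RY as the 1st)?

KW

Visit RY
RY → VV
VV → TX
TX → SU
SU → YX
YX → UH
UH → UD
UD → ZI
ZI → SM
SM → LJ
LJ → GF
GF → CL
CL → QK
QK → BR
BR → KW
KW → EW
BR → DR
DR → BA
CL → IR

Visit order: RY, VV, TX, SU, YX, UH, UD, ZI, SM, LJ, GF, CL, QK, BR, KW, EW, DR, BA, IR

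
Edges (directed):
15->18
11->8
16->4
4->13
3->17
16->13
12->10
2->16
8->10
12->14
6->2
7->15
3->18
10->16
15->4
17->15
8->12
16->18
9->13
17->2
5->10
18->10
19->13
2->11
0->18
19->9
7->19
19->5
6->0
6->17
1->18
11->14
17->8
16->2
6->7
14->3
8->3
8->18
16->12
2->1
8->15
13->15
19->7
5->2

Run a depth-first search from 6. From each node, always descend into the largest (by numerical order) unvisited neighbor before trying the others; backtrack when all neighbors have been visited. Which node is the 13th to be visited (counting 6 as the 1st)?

11

Visit 6
6 → 17
17 → 15
15 → 18
18 → 10
10 → 16
16 → 13
16 → 12
12 → 14
14 → 3
16 → 4
16 → 2
2 → 11
11 → 8
2 → 1
6 → 7
7 → 19
19 → 9
19 → 5
6 → 0

Visit order: 6, 17, 15, 18, 10, 16, 13, 12, 14, 3, 4, 2, 11, 8, 1, 7, 19, 9, 5, 0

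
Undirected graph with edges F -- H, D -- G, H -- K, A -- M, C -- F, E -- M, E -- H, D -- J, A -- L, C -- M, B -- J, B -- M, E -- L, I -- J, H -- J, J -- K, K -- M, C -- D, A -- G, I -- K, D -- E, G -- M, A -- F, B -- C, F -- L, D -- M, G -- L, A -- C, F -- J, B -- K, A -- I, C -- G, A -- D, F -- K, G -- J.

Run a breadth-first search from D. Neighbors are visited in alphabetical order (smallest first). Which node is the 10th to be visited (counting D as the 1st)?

Visit D; enqueue A, C, E, G, J, M → queue [A, C, E, G, J, M]
Visit A; enqueue F, I, L → queue [C, E, G, J, M, F, I, L]
Visit C; enqueue B → queue [E, G, J, M, F, I, L, B]
Visit E; enqueue H → queue [G, J, M, F, I, L, B, H]
Visit G → queue [J, M, F, I, L, B, H]
Visit J; enqueue K → queue [M, F, I, L, B, H, K]
Visit M → queue [F, I, L, B, H, K]
Visit F → queue [I, L, B, H, K]
Visit I → queue [L, B, H, K]
Visit L → queue [B, H, K]
Visit B → queue [H, K]
Visit H → queue [K]
Visit K → queue []

Visit order: D, A, C, E, G, J, M, F, I, L, B, H, K

L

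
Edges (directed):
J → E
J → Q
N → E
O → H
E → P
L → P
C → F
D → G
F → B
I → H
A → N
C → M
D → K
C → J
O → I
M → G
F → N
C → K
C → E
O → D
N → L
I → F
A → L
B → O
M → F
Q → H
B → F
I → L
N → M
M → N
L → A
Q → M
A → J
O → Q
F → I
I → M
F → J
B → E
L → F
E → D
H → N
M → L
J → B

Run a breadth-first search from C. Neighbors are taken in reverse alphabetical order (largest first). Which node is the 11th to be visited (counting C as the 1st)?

Visit C; enqueue M, K, J, F, E → queue [M, K, J, F, E]
Visit M; enqueue N, L, G → queue [K, J, F, E, N, L, G]
Visit K → queue [J, F, E, N, L, G]
Visit J; enqueue Q, B → queue [F, E, N, L, G, Q, B]
Visit F; enqueue I → queue [E, N, L, G, Q, B, I]
Visit E; enqueue P, D → queue [N, L, G, Q, B, I, P, D]
Visit N → queue [L, G, Q, B, I, P, D]
Visit L; enqueue A → queue [G, Q, B, I, P, D, A]
Visit G → queue [Q, B, I, P, D, A]
Visit Q; enqueue H → queue [B, I, P, D, A, H]
Visit B; enqueue O → queue [I, P, D, A, H, O]
Visit I → queue [P, D, A, H, O]
Visit P → queue [D, A, H, O]
Visit D → queue [A, H, O]
Visit A → queue [H, O]
Visit H → queue [O]
Visit O → queue []

Visit order: C, M, K, J, F, E, N, L, G, Q, B, I, P, D, A, H, O

B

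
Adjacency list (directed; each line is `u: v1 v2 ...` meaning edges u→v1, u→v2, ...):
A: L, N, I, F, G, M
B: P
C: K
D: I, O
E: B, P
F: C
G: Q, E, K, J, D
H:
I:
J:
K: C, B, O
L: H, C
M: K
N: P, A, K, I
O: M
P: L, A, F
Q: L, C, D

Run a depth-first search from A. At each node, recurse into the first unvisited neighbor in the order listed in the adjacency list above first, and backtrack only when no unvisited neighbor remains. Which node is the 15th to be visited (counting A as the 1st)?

Visit A
A → L
L → H
L → C
C → K
K → B
B → P
P → F
K → O
O → M
A → N
N → I
A → G
G → Q
Q → D
G → E
G → J

Visit order: A, L, H, C, K, B, P, F, O, M, N, I, G, Q, D, E, J

D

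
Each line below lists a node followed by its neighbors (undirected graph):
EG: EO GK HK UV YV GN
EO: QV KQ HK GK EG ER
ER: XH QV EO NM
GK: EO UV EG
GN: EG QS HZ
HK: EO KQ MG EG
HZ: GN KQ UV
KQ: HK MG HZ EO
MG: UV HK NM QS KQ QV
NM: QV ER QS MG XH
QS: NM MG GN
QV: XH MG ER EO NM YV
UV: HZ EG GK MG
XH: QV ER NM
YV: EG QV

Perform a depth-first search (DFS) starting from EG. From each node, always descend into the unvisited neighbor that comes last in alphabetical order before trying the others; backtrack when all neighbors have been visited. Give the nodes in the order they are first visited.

EG YV QV XH NM QS MG UV HZ KQ HK EO GK ER GN

Visit EG
EG → YV
YV → QV
QV → XH
XH → NM
NM → QS
QS → MG
MG → UV
UV → HZ
HZ → KQ
KQ → HK
HK → EO
EO → GK
EO → ER
HZ → GN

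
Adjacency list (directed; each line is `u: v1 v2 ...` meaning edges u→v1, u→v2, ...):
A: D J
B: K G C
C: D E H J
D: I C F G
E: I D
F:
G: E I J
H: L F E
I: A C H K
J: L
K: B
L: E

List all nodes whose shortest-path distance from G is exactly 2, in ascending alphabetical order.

Level 0: G
Level 1: E, I, J
Level 2: A, C, D, H, K, L
Level 3: B, F

A, C, D, H, K, L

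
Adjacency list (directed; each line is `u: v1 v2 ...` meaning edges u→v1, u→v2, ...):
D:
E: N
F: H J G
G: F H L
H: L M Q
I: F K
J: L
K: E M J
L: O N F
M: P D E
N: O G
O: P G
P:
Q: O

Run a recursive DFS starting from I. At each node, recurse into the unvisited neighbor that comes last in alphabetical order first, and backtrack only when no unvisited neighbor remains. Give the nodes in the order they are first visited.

I → K → M → P → E → N → O → G → L → F → J → H → Q → D

Visit I
I → K
K → M
M → P
M → E
E → N
N → O
O → G
G → L
L → F
F → J
F → H
H → Q
M → D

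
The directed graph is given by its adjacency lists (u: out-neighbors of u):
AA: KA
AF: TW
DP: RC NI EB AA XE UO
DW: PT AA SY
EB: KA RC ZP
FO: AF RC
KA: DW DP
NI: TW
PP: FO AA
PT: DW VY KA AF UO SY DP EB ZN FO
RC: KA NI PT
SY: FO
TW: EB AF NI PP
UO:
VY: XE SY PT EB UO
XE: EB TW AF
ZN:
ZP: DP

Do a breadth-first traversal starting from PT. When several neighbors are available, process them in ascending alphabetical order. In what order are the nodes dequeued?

Visit PT; enqueue AF, DP, DW, EB, FO, KA, SY, UO, VY, ZN → queue [AF, DP, DW, EB, FO, KA, SY, UO, VY, ZN]
Visit AF; enqueue TW → queue [DP, DW, EB, FO, KA, SY, UO, VY, ZN, TW]
Visit DP; enqueue AA, NI, RC, XE → queue [DW, EB, FO, KA, SY, UO, VY, ZN, TW, AA, NI, RC, XE]
Visit DW → queue [EB, FO, KA, SY, UO, VY, ZN, TW, AA, NI, RC, XE]
Visit EB; enqueue ZP → queue [FO, KA, SY, UO, VY, ZN, TW, AA, NI, RC, XE, ZP]
Visit FO → queue [KA, SY, UO, VY, ZN, TW, AA, NI, RC, XE, ZP]
Visit KA → queue [SY, UO, VY, ZN, TW, AA, NI, RC, XE, ZP]
Visit SY → queue [UO, VY, ZN, TW, AA, NI, RC, XE, ZP]
Visit UO → queue [VY, ZN, TW, AA, NI, RC, XE, ZP]
Visit VY → queue [ZN, TW, AA, NI, RC, XE, ZP]
Visit ZN → queue [TW, AA, NI, RC, XE, ZP]
Visit TW; enqueue PP → queue [AA, NI, RC, XE, ZP, PP]
Visit AA → queue [NI, RC, XE, ZP, PP]
Visit NI → queue [RC, XE, ZP, PP]
Visit RC → queue [XE, ZP, PP]
Visit XE → queue [ZP, PP]
Visit ZP → queue [PP]
Visit PP → queue []

PT AF DP DW EB FO KA SY UO VY ZN TW AA NI RC XE ZP PP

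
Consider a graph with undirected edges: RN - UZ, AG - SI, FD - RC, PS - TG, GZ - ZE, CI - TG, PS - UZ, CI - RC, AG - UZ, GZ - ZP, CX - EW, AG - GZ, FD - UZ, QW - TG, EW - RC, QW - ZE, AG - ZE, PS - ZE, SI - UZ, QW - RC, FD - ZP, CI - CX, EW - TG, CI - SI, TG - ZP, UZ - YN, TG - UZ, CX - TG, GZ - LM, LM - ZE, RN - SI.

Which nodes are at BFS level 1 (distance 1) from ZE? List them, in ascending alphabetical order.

Level 0: ZE
Level 1: AG, GZ, LM, PS, QW
Level 2: RC, SI, TG, UZ, ZP
Level 3: CI, CX, EW, FD, RN, YN

AG, GZ, LM, PS, QW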